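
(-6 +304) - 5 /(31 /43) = 9023 /31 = 291.06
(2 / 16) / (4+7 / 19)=0.03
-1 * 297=-297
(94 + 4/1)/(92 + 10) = 49/51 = 0.96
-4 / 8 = -0.50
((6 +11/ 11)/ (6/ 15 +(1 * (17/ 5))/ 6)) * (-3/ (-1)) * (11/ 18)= 385/ 29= 13.28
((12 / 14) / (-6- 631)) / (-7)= 6 / 31213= 0.00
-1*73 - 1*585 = -658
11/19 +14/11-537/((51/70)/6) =-15706041/3553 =-4420.50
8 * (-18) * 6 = -864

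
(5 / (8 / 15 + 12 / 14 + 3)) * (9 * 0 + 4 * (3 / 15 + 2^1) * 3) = 13860 / 461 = 30.07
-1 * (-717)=717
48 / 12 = 4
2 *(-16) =-32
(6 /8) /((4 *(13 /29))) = 87 /208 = 0.42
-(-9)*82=738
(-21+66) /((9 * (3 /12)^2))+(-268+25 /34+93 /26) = -40595 /221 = -183.69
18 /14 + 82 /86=674 /301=2.24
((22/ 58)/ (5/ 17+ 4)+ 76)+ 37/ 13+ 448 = 14501764/ 27521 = 526.93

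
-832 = -832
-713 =-713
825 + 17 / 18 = 14867 / 18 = 825.94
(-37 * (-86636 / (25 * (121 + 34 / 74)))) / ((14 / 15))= 29651171 / 26215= 1131.08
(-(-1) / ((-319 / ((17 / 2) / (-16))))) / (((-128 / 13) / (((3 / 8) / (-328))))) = 0.00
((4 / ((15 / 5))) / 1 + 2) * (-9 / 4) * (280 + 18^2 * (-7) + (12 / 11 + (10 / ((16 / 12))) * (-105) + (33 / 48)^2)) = 117171075 / 5632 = 20804.52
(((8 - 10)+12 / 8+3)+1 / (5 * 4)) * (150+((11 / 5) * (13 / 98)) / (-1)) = 3741207 / 9800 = 381.76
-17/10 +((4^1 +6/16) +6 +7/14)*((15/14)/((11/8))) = 2608/385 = 6.77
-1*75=-75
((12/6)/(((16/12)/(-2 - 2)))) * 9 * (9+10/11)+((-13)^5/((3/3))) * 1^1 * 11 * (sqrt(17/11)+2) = -13246336.50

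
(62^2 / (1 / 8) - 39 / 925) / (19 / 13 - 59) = -369792293 / 691900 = -534.46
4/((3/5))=20/3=6.67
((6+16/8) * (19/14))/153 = 76/1071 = 0.07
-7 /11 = -0.64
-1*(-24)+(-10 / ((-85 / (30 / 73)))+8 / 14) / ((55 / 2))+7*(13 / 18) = 250075379 / 8600130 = 29.08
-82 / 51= -1.61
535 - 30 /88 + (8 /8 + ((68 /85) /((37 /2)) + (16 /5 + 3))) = 882217 /1628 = 541.90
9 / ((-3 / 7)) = -21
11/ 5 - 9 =-34/ 5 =-6.80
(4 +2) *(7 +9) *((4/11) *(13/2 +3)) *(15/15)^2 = 3648/11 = 331.64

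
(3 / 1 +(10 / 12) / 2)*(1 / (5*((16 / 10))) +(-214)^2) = 5007043 / 32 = 156470.09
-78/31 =-2.52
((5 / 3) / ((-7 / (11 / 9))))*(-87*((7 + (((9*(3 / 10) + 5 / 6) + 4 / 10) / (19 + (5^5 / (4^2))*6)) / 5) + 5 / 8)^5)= 50201317466280289082506574725186293331319 / 76896685931873137452464832000000000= 652841.11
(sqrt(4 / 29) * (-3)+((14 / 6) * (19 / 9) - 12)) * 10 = -1910 / 27 - 60 * sqrt(29) / 29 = -81.88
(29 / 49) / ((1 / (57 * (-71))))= -2395.16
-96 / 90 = -16 / 15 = -1.07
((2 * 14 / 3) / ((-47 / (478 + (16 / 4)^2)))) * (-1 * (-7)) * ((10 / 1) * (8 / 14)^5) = -20234240 / 48363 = -418.38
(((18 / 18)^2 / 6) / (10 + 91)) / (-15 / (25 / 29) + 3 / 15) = -5 / 52116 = -0.00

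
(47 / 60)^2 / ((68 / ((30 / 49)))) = 2209 / 399840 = 0.01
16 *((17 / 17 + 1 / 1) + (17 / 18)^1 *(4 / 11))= 3712 / 99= 37.49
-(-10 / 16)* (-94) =-235 / 4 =-58.75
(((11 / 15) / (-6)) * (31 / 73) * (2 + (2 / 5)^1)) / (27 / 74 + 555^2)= -50468 / 124796476575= -0.00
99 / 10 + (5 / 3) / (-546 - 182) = 108083 / 10920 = 9.90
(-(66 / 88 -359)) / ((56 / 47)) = 300.67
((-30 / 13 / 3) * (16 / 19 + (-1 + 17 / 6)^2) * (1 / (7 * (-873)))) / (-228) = -14375 / 6194647368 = -0.00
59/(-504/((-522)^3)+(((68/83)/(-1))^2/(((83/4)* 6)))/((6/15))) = 66644651510397/15228591869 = 4376.28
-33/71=-0.46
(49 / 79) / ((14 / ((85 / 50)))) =119 / 1580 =0.08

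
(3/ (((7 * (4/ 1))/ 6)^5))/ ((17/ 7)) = 729/ 1306144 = 0.00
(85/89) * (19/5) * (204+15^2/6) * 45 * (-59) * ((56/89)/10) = -1159770906/7921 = -146417.23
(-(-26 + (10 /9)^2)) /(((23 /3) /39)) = 26078 /207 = 125.98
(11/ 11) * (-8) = -8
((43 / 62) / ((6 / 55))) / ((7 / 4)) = 2365 / 651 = 3.63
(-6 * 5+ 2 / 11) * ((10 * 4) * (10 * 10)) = -1312000 / 11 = -119272.73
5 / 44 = 0.11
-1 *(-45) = 45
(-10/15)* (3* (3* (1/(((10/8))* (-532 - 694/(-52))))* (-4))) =-832/22475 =-0.04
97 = 97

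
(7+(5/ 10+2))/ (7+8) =19/ 30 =0.63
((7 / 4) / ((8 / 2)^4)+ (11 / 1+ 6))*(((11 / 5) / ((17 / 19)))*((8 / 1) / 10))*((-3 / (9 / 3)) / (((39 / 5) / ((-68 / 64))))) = 242649 / 53248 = 4.56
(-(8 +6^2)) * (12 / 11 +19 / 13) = -1460 / 13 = -112.31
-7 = -7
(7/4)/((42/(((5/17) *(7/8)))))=35/3264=0.01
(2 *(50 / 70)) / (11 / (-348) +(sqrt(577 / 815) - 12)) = -11875169400 / 99525039089 - 1211040 *sqrt(470255) / 99525039089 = -0.13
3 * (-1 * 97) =-291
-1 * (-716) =716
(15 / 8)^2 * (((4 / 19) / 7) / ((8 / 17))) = 3825 / 17024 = 0.22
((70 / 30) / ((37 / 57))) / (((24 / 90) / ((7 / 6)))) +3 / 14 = 33029 / 2072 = 15.94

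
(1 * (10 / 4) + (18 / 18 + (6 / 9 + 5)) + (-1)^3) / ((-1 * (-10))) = 49 / 60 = 0.82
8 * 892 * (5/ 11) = 35680/ 11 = 3243.64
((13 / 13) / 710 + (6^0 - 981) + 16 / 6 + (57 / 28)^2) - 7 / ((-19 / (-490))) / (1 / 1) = -18302797501 / 15864240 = -1153.71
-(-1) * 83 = 83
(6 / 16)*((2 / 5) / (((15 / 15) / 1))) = 0.15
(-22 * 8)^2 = 30976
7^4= 2401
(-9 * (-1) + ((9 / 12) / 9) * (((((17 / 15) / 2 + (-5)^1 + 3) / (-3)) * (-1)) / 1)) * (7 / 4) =67739 / 4320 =15.68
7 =7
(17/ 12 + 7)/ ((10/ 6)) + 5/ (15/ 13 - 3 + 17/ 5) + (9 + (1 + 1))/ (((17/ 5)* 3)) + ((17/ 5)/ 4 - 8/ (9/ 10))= 202027/ 154530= 1.31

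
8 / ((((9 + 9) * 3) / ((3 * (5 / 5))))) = 0.44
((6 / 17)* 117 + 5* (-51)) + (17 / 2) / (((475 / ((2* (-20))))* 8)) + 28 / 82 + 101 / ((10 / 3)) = -2425507 / 13243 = -183.15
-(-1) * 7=7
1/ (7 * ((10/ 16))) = 8/ 35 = 0.23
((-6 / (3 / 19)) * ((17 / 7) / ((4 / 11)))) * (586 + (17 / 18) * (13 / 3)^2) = -347501165 / 2268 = -153219.21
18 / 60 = 3 / 10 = 0.30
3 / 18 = 1 / 6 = 0.17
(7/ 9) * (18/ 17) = 14/ 17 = 0.82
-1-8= -9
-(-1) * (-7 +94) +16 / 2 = 95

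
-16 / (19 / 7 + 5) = -56 / 27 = -2.07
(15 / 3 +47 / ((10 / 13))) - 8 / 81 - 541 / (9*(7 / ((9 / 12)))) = 675419 / 11340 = 59.56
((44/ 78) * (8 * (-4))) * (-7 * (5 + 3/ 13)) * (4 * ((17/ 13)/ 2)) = 1728.65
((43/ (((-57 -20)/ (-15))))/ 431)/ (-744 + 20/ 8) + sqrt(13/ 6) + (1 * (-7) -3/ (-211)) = -72545129344/ 10384643731 + sqrt(78)/ 6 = -5.51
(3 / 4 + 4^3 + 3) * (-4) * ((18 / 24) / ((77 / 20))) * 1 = -4065 / 77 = -52.79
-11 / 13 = -0.85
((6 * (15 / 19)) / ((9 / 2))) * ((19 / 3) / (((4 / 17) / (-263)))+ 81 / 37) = -15710705 / 2109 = -7449.36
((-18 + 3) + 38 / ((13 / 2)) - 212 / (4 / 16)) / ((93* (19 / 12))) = -44572 / 7657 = -5.82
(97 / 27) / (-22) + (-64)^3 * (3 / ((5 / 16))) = -7474250213 / 2970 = -2516582.56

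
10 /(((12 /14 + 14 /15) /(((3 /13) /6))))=525 /2444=0.21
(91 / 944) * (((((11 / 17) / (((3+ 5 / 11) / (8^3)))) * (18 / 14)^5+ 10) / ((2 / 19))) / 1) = 12242024821 / 38531248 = 317.72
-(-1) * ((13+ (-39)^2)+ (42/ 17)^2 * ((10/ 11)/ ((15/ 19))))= 4898930/ 3179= 1541.03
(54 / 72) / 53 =3 / 212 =0.01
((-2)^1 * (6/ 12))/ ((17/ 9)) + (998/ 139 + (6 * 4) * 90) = 5119795/ 2363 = 2166.65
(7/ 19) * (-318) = -2226/ 19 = -117.16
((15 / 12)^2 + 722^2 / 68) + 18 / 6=2086377 / 272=7670.50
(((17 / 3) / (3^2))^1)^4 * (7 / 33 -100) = -275034653 / 17537553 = -15.68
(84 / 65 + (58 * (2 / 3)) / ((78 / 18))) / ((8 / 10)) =166 / 13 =12.77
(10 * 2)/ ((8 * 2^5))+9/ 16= 0.64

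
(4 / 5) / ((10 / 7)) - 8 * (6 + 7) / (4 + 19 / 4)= -1982 / 175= -11.33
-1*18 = -18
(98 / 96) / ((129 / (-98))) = -2401 / 3096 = -0.78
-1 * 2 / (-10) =1 / 5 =0.20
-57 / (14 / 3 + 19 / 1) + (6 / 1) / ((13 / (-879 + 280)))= -278.87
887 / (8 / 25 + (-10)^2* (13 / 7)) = 155225 / 32556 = 4.77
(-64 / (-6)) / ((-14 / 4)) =-64 / 21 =-3.05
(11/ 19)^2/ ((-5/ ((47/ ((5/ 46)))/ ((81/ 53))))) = -13864906/ 731025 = -18.97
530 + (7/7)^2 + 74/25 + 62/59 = 789141/1475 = 535.01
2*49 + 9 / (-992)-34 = 63479 / 992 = 63.99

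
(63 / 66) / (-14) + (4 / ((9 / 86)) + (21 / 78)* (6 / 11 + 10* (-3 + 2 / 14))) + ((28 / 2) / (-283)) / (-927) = 353315645 / 11543004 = 30.61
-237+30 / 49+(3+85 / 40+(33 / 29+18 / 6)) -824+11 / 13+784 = -39351727 / 147784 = -266.28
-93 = -93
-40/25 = -8/5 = -1.60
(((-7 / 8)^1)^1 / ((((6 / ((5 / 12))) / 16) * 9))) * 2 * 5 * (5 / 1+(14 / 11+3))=-2975 / 297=-10.02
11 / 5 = 2.20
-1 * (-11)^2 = -121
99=99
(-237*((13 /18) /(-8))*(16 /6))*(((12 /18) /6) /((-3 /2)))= -1027 /243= -4.23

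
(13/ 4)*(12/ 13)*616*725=1339800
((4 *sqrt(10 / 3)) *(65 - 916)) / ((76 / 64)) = -54464 *sqrt(30) / 57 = -5233.54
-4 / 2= -2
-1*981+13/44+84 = -39455/44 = -896.70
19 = 19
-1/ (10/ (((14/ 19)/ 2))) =-7/ 190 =-0.04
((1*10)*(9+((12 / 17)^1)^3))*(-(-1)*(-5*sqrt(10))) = -2297250*sqrt(10) / 4913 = -1478.64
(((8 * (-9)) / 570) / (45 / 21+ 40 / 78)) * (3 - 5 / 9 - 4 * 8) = 1.41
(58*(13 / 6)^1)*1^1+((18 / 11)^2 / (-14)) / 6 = 319238 / 2541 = 125.63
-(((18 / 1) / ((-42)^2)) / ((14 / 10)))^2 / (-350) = 1 / 6588344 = 0.00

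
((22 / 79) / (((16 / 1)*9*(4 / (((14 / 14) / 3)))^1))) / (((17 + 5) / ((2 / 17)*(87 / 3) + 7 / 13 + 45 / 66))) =7507 / 221240448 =0.00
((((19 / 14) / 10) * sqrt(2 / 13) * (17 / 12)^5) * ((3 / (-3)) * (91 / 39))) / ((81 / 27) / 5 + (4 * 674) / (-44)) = 296750113 * sqrt(26) / 129534971904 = 0.01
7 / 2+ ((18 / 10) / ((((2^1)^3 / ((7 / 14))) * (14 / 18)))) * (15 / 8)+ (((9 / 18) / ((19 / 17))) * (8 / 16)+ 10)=238249 / 17024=13.99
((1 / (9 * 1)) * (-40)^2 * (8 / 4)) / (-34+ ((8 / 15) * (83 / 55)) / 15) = -10.47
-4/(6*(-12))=1/18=0.06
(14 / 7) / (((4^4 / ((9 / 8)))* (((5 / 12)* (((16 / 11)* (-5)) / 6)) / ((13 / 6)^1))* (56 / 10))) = -3861 / 573440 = -0.01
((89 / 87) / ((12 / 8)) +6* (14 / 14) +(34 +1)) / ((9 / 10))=46.31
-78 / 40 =-39 / 20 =-1.95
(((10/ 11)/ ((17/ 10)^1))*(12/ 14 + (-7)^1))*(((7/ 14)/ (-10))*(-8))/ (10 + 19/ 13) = -22360/ 195041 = -0.11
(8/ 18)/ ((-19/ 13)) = -52/ 171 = -0.30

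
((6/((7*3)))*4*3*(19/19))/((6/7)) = 4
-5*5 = -25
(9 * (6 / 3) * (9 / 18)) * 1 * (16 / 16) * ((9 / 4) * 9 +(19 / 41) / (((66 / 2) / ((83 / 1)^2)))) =1899471 / 1804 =1052.92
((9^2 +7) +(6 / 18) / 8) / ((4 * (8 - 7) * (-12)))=-2113 / 1152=-1.83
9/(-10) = -9/10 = -0.90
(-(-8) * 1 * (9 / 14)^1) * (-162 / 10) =-2916 / 35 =-83.31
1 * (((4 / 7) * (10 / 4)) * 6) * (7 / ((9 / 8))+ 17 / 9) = 1460 / 21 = 69.52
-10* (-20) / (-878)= -100 / 439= -0.23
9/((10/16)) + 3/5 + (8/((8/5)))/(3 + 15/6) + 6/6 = 186/11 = 16.91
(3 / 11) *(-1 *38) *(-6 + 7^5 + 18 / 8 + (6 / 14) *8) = -26823459 / 154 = -174178.31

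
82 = 82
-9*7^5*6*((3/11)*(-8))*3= 5940510.55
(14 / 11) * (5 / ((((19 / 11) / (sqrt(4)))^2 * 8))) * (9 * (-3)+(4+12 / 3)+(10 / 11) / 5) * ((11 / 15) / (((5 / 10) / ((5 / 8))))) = -26565 / 1444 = -18.40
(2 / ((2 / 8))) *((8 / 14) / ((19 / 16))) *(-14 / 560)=-64 / 665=-0.10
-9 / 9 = -1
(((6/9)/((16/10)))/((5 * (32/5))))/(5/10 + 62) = 1/4800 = 0.00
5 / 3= 1.67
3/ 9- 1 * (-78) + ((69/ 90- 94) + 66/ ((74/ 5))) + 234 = 82717/ 370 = 223.56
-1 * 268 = -268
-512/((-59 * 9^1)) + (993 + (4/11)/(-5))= 29026601/29205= 993.89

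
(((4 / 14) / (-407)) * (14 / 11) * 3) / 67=-12 / 299959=-0.00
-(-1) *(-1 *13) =-13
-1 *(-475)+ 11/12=475.92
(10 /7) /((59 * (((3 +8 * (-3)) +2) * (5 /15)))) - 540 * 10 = -42373830 /7847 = -5400.00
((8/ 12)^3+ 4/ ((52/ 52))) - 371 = -9901/ 27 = -366.70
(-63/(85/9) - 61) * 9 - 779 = -117983/85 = -1388.04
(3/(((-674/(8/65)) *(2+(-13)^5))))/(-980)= -3/1992616691975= -0.00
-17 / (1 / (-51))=867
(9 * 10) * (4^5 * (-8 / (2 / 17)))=-6266880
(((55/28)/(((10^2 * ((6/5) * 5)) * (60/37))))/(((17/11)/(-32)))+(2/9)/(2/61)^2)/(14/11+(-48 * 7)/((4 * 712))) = 2407847563/13452950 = 178.98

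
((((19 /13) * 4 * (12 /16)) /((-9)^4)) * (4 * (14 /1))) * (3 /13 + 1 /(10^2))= 83258 /9240075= 0.01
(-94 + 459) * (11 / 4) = 4015 / 4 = 1003.75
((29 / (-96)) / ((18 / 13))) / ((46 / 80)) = -0.38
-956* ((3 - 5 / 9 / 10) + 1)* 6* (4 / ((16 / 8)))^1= -135752 / 3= -45250.67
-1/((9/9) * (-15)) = 1/15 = 0.07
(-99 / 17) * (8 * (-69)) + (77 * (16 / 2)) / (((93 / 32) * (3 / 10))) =18597832 / 4743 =3921.11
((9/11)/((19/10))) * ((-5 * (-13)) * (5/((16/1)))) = 14625/1672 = 8.75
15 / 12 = 5 / 4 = 1.25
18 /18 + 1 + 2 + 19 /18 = 91 /18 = 5.06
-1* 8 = -8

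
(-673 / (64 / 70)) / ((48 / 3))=-23555 / 512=-46.01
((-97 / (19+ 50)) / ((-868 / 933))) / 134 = 30167 / 2675176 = 0.01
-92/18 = -46/9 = -5.11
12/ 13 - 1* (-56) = 740/ 13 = 56.92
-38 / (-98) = 0.39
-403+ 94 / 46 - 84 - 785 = -29209 / 23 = -1269.96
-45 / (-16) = 45 / 16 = 2.81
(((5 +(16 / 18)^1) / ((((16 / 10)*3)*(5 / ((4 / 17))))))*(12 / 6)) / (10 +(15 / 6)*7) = 106 / 25245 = 0.00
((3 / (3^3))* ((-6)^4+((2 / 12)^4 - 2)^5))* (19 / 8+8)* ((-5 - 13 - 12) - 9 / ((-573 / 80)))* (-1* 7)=818972361588856721768725 / 2793305048208113664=293191.17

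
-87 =-87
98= 98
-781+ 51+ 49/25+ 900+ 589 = 19024/25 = 760.96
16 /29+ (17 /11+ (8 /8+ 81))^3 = 22508416507 /38599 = 583134.71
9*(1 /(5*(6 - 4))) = 9 /10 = 0.90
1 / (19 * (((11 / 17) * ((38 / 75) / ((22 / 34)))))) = 75 / 722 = 0.10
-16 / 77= -0.21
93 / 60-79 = -1549 / 20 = -77.45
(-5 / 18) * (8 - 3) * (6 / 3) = -2.78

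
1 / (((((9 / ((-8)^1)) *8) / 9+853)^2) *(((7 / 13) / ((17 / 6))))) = 221 / 30487968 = 0.00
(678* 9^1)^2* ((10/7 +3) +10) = 537239257.71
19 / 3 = 6.33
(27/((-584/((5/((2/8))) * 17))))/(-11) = 2295/1606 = 1.43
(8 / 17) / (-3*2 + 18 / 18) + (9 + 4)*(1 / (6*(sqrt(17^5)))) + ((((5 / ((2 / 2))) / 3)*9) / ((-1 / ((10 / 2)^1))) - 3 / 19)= -121532 / 1615 + 13*sqrt(17) / 29478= -75.25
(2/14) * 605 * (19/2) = 11495/14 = 821.07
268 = 268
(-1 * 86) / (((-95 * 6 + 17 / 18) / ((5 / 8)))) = 1935 / 20486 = 0.09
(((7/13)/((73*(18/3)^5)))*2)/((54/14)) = 49/99622224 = 0.00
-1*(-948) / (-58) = -474 / 29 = -16.34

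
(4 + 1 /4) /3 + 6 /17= 1.77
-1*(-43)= 43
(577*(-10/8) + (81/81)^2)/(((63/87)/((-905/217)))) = 75611845/18228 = 4148.12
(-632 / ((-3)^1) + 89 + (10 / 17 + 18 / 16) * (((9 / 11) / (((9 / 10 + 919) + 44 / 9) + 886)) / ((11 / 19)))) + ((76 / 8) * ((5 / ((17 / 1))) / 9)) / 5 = 3617241248509 / 12068328492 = 299.73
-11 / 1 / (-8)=11 / 8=1.38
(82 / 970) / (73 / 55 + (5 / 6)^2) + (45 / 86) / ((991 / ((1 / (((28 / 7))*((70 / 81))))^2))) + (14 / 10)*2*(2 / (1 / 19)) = 55231639621917371 / 518890223850880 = 106.44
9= 9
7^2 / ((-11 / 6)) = -294 / 11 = -26.73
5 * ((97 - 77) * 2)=200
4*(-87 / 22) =-174 / 11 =-15.82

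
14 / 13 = 1.08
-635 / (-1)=635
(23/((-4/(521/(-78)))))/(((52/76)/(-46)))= -5236571/2028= -2582.14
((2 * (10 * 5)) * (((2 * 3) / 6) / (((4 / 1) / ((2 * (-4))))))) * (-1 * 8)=1600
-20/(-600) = 1/30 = 0.03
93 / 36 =31 / 12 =2.58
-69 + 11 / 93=-6406 / 93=-68.88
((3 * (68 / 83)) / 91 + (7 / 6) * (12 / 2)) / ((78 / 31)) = 1645325 / 589134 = 2.79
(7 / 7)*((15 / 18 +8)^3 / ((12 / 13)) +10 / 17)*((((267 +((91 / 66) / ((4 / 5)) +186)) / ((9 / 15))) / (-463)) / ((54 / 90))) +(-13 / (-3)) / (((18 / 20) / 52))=-86685378246815 / 48474277632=-1788.28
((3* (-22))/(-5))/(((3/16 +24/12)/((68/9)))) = 23936/525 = 45.59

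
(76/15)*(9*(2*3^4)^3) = 969348384/5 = 193869676.80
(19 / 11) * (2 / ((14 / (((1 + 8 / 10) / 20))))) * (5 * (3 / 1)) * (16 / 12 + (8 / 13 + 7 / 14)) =32661 / 40040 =0.82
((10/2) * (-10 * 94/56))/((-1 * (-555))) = -235/1554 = -0.15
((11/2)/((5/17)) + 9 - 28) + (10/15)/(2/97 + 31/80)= 126697/95010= 1.33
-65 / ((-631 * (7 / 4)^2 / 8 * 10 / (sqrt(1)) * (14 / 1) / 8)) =3328 / 216433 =0.02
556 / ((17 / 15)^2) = 125100 / 289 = 432.87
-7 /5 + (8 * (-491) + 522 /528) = -1728501 /440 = -3928.41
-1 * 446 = -446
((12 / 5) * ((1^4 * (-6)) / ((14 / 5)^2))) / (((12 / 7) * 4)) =-15 / 56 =-0.27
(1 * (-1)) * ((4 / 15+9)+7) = -244 / 15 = -16.27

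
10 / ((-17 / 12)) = -120 / 17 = -7.06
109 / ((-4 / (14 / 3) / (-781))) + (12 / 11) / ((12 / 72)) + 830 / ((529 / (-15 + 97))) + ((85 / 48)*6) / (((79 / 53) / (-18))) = 547912453045 / 5516412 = 99324.06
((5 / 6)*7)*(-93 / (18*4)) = -1085 / 144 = -7.53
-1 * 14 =-14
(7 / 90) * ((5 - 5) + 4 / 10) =7 / 225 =0.03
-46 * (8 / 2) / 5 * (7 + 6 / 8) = -285.20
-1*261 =-261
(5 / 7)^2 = 25 / 49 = 0.51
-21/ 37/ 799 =-21/ 29563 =-0.00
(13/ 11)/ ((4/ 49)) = 637/ 44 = 14.48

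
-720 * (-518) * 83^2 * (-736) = -1891020579840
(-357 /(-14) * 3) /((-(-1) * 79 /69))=10557 /158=66.82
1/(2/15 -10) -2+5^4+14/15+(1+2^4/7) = 9745409/15540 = 627.12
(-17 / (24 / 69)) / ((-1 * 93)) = 391 / 744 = 0.53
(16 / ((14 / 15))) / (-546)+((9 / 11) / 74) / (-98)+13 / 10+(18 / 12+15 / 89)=1355383291 / 461481020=2.94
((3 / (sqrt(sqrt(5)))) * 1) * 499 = 1497 * 5^(3 / 4) / 5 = 1001.10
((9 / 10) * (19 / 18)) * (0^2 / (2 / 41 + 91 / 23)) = 0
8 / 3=2.67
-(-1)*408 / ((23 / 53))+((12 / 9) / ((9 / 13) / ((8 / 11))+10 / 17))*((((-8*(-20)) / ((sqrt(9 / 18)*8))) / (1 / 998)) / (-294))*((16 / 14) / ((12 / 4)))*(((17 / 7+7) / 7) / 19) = 21624 / 23-12421826560*sqrt(2) / 7825893831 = 937.93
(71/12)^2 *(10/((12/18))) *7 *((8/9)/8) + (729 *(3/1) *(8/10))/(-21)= 4915513/15120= 325.10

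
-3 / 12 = -1 / 4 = -0.25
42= 42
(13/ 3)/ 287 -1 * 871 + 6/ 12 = -1498975/ 1722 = -870.48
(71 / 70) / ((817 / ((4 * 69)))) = 9798 / 28595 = 0.34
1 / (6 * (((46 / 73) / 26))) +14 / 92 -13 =-412 / 69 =-5.97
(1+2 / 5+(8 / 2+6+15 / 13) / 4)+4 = 2129 / 260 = 8.19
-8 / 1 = -8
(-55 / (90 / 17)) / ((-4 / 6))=15.58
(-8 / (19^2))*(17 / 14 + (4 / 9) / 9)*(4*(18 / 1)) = -45856 / 22743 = -2.02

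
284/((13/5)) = 1420/13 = 109.23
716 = 716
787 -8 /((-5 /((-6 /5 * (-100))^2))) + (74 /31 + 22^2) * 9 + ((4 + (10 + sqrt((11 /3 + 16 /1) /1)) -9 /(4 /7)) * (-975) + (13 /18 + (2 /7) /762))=29675873837 /992124 -325 * sqrt(177)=25587.61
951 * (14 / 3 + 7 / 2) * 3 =46599 / 2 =23299.50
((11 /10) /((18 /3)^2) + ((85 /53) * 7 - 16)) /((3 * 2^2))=-0.40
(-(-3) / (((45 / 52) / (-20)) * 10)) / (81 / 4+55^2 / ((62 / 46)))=-12896 / 4212165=-0.00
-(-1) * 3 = 3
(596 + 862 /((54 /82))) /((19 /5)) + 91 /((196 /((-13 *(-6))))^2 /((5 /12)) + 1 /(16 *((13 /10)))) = 507.29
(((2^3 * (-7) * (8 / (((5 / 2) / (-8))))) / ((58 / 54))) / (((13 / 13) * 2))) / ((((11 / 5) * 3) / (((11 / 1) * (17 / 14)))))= 39168 / 29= 1350.62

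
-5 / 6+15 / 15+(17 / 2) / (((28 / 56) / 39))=3979 / 6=663.17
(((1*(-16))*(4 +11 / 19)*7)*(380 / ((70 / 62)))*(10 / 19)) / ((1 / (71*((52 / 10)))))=-637268736 / 19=-33540459.79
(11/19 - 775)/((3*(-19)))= 14714/1083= 13.59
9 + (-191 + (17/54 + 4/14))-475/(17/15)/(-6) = -358399/3213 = -111.55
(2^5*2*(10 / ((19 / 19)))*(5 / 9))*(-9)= -3200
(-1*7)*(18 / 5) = -126 / 5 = -25.20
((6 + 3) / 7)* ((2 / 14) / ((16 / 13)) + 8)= 10.43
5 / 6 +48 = 293 / 6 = 48.83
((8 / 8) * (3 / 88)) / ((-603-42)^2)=1 / 12203400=0.00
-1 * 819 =-819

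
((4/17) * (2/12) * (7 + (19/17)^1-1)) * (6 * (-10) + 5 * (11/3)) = -30250/2601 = -11.63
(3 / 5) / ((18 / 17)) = 17 / 30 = 0.57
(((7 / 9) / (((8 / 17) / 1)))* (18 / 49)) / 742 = 17 / 20776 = 0.00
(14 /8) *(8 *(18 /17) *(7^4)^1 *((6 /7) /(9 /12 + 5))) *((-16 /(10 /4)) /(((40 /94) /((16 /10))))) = -6239987712 /48875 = -127672.38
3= 3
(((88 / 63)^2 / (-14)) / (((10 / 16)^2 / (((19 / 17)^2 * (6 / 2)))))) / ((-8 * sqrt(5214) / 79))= 508288 * sqrt(5214) / 200732175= 0.18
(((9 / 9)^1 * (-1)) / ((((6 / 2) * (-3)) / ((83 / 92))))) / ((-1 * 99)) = -83 / 81972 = -0.00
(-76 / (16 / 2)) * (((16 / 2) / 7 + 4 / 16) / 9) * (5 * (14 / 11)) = -1235 / 132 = -9.36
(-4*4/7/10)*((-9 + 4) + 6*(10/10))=-8/35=-0.23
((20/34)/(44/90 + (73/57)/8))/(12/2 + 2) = 8550/75463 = 0.11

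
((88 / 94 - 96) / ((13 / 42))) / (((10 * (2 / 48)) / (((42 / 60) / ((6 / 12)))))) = -15763104 / 15275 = -1031.95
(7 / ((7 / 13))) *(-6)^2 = 468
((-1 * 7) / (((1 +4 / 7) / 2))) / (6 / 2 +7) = -49 / 55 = -0.89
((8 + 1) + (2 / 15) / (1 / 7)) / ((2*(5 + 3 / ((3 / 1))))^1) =149 / 180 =0.83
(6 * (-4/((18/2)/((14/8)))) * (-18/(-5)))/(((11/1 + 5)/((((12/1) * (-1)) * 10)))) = 126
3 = 3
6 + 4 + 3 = 13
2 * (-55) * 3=-330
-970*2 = -1940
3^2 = 9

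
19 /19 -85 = -84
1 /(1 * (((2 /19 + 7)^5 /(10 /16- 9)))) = -165898633 /358722675000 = -0.00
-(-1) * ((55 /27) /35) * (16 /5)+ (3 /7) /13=2693 /12285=0.22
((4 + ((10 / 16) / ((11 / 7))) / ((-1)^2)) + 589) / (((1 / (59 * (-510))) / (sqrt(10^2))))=-3928174275 / 22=-178553376.14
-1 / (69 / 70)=-70 / 69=-1.01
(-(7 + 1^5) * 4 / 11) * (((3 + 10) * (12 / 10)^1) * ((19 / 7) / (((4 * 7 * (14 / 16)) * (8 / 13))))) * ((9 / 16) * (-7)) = 32.17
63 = 63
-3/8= -0.38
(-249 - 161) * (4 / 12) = -410 / 3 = -136.67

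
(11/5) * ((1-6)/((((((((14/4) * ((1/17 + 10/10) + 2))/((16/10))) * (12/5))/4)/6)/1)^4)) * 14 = -768.26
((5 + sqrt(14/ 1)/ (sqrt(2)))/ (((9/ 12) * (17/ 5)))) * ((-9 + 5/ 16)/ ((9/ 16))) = -46.31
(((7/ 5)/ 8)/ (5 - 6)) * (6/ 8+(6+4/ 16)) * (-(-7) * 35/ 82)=-2401/ 656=-3.66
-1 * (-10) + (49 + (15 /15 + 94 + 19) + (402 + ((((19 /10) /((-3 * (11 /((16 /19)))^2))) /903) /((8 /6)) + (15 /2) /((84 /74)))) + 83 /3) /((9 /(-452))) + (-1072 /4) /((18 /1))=-401728790053 /13345695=-30101.75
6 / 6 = 1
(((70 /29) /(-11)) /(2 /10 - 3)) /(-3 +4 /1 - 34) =-25 /10527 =-0.00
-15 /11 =-1.36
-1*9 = -9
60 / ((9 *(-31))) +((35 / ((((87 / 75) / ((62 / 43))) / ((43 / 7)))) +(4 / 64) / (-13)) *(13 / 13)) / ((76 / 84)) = 295.15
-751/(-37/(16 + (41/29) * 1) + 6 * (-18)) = 6.82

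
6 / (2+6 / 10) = 30 / 13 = 2.31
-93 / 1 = -93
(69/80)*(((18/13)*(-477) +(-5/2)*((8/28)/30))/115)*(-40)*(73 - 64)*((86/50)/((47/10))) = 652.62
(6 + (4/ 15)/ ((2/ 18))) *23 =966/ 5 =193.20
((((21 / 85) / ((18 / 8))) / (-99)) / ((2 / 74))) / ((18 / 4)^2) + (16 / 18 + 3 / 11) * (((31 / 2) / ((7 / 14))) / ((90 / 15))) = 6.00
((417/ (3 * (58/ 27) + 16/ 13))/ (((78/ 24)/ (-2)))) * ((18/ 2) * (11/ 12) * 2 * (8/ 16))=-123849/ 449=-275.83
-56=-56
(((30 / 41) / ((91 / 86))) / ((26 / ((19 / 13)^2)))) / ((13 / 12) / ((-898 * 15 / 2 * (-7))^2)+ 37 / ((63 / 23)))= 1774399467141000 / 421889583550470113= 0.00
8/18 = 4/9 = 0.44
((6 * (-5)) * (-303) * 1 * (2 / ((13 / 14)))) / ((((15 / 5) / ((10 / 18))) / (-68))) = -9615200 / 39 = -246543.59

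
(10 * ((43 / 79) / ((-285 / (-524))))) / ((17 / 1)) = 45064 / 76551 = 0.59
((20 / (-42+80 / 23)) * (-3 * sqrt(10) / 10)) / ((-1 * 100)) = -69 * sqrt(10) / 44300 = -0.00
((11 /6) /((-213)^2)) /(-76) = -11 /20688264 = -0.00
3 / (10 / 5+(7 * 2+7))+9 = 210 / 23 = 9.13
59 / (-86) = -59 / 86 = -0.69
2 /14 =0.14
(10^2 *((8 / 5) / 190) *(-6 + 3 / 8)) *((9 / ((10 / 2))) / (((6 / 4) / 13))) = -1404 / 19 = -73.89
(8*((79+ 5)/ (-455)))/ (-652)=24/ 10595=0.00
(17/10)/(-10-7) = -1/10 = -0.10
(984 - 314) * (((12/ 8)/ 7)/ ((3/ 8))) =2680/ 7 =382.86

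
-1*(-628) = 628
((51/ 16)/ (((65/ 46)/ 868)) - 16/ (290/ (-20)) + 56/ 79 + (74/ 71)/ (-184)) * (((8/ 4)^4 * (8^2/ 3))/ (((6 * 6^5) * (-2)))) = -3812672903902/ 531830712465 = -7.17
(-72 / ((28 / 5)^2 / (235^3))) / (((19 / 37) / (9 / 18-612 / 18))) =1943806183.71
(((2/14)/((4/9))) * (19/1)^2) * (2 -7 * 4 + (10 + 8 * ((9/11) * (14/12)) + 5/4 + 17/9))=-606.26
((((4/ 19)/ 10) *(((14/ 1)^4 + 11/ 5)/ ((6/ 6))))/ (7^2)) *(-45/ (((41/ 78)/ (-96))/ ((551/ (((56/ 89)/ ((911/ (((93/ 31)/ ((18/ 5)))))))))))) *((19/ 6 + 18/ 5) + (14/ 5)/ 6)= 235897558818852528/ 251125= 939363101319.47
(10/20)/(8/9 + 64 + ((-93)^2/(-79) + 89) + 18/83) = 59013/5266880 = 0.01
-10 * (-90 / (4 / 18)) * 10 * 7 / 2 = 141750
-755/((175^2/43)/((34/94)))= -110381/287875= -0.38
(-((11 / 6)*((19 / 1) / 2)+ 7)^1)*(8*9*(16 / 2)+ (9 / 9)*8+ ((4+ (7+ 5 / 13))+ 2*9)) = -389397 / 26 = -14976.81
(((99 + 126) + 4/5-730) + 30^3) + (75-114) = 132284/5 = 26456.80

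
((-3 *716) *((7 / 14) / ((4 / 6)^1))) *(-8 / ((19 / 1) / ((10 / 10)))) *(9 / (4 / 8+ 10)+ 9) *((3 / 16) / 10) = 333477 / 2660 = 125.37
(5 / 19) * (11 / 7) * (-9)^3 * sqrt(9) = -120285 / 133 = -904.40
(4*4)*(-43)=-688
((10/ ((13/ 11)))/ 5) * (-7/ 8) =-1.48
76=76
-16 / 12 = -4 / 3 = -1.33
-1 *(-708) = 708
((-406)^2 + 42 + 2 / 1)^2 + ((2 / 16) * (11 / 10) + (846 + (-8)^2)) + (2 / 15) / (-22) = 27185415310.13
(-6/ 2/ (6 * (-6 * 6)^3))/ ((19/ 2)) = 1/ 886464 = 0.00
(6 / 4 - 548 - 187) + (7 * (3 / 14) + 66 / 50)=-18267 / 25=-730.68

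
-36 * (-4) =144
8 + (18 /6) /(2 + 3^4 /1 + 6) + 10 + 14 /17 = 18.86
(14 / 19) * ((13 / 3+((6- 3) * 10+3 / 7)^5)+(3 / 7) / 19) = 49980769827278 / 2600283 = 19221280.85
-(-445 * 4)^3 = 5639752000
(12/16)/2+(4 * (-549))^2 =38579331/8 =4822416.38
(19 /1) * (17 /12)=323 /12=26.92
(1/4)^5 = 1/1024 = 0.00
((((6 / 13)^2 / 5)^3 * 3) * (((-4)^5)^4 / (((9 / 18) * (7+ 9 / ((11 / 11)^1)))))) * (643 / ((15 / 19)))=78339702101737734144 / 3016755625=25968196247.83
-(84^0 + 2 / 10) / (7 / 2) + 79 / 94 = 1637 / 3290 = 0.50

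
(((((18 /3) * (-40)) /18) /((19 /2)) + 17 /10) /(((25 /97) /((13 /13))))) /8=16393 /114000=0.14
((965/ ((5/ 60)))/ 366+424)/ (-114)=-13897/ 3477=-4.00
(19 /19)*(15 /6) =5 /2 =2.50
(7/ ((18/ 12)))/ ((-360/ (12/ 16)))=-7/ 720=-0.01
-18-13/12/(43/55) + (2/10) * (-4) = -52079/2580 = -20.19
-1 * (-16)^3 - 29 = 4067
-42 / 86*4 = -84 / 43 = -1.95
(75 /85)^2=225 /289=0.78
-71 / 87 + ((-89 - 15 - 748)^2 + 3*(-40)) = 63143137 / 87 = 725783.18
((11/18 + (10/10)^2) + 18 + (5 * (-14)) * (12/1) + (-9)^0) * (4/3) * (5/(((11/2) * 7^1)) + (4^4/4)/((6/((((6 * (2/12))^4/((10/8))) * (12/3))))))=-37433.18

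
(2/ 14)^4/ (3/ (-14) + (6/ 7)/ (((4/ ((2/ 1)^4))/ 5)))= 2/ 81291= 0.00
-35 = -35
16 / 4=4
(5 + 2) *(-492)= -3444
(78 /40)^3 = 59319 /8000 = 7.41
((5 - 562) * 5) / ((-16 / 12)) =2088.75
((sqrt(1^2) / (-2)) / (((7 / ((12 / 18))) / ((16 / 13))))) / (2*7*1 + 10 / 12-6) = -32 / 4823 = -0.01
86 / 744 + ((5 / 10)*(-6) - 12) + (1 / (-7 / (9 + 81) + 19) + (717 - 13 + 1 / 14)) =3056511389 / 4434612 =689.24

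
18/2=9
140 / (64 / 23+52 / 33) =26565 / 827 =32.12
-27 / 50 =-0.54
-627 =-627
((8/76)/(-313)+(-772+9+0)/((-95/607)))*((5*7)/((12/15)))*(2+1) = 15221127915/23788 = 639865.81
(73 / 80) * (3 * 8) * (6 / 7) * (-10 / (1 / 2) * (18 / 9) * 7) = -5256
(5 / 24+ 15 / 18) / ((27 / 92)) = 575 / 162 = 3.55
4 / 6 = 2 / 3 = 0.67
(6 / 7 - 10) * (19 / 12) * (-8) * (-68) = -165376 / 21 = -7875.05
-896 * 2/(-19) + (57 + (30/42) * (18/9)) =20315/133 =152.74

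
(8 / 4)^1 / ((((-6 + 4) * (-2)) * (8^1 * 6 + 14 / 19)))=19 / 1852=0.01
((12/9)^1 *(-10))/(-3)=40/9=4.44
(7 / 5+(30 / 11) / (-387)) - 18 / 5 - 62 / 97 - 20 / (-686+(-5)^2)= -1281011093 / 454910115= -2.82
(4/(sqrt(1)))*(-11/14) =-22/7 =-3.14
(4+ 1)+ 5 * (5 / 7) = 60 / 7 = 8.57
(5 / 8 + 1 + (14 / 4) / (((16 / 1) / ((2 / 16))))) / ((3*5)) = 141 / 1280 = 0.11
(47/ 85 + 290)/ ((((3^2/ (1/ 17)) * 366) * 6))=24697/ 28558980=0.00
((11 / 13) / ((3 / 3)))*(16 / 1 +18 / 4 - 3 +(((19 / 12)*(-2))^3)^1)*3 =-36.18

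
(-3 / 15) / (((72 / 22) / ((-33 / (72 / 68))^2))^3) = -5229289.50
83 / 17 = 4.88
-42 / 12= -7 / 2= -3.50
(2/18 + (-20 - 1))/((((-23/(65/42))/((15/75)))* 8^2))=611/139104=0.00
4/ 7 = 0.57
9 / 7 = 1.29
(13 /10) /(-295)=-13 /2950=-0.00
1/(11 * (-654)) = -1/7194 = -0.00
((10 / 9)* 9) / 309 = 10 / 309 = 0.03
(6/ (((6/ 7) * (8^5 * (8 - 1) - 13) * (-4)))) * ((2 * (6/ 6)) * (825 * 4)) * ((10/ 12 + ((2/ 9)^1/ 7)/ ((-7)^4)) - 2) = 2623225/ 44651397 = 0.06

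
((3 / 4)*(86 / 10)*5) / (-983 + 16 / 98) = -2107 / 64212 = -0.03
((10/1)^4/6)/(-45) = -1000/27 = -37.04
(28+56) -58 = 26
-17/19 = -0.89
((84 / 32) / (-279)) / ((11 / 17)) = -119 / 8184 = -0.01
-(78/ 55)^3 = -474552/ 166375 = -2.85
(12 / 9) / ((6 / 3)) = 0.67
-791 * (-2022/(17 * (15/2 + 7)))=6488.45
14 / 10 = 7 / 5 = 1.40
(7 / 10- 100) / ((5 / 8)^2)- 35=-36151 / 125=-289.21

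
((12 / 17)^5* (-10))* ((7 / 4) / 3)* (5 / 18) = -403200 / 1419857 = -0.28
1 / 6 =0.17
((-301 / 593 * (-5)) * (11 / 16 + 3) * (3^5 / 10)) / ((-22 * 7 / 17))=-10480347 / 417472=-25.10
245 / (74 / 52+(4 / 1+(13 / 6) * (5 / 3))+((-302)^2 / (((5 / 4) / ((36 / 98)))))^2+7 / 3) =1720616625 / 5045202860686498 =0.00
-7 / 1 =-7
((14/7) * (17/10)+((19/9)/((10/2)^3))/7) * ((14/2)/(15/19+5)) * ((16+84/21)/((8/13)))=3309059/24750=133.70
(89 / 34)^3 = 704969 / 39304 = 17.94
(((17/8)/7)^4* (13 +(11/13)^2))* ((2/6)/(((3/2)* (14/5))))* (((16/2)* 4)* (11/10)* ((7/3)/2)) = 1064809229/2804675328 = 0.38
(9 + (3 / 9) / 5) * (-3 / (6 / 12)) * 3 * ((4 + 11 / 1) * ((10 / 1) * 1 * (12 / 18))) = -16320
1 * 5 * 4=20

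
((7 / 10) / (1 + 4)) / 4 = 7 / 200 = 0.04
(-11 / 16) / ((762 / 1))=-11 / 12192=-0.00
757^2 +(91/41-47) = 23493173/41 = 573004.22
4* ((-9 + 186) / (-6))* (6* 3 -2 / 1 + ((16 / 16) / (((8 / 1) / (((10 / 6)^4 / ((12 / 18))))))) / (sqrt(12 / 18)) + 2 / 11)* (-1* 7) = 258125* sqrt(6) / 432 + 147028 / 11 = 14829.78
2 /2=1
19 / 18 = 1.06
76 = 76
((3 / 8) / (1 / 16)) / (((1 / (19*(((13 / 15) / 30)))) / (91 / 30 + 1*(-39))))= -266513 / 2250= -118.45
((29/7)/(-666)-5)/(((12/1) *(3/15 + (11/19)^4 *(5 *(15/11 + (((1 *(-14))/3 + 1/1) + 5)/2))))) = -15207809095/48864995424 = -0.31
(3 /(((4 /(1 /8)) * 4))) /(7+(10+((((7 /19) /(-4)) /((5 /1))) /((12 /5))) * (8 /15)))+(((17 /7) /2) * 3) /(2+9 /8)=379895403 /325505600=1.17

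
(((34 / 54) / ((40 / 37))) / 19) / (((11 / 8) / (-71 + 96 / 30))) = -1.51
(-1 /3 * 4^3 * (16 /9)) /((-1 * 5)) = 1024 /135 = 7.59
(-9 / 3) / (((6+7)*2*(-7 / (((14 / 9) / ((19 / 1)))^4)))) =2744 / 3705156351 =0.00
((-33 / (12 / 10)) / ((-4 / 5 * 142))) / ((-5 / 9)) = -495 / 1136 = -0.44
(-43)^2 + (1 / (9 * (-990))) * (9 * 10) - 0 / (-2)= 183050 / 99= 1848.99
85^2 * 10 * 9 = 650250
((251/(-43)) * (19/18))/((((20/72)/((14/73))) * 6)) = -33383/47085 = -0.71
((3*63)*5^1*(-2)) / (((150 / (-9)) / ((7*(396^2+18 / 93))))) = 124480694.44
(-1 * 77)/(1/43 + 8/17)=-56287/361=-155.92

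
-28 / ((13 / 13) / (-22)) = 616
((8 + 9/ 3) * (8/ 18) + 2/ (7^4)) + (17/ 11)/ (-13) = 14742313/ 3090087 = 4.77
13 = 13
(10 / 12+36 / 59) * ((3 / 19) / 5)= 511 / 11210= 0.05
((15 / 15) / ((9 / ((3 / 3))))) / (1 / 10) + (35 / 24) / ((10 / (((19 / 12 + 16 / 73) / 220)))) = 10289453 / 9250560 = 1.11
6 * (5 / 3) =10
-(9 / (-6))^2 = -9 / 4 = -2.25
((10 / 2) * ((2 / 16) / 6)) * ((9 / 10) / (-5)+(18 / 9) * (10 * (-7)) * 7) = -49009 / 480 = -102.10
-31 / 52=-0.60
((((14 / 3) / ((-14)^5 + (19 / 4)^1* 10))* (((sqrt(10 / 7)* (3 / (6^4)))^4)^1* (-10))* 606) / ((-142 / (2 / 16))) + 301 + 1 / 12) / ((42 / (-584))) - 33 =-103105700785877802725351 / 24435571683608580096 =-4219.49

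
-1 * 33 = -33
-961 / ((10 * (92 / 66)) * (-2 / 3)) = 95139 / 920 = 103.41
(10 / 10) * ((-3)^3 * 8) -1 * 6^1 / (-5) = -1074 / 5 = -214.80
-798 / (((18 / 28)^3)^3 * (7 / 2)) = -1570239555584 / 129140163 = -12159.19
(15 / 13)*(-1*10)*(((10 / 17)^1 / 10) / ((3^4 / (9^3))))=-1350 / 221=-6.11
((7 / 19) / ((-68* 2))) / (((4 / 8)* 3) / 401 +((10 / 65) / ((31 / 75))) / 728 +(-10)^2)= -102941111 / 3800159156198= -0.00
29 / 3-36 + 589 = 1688 / 3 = 562.67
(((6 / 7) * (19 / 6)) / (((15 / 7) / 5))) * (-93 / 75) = -589 / 75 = -7.85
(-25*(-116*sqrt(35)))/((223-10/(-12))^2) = 104400*sqrt(35)/1803649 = 0.34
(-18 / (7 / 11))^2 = 39204 / 49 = 800.08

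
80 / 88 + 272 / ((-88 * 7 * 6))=193 / 231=0.84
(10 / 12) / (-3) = -0.28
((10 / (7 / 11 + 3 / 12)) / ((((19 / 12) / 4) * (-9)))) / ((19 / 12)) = -28160 / 14079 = -2.00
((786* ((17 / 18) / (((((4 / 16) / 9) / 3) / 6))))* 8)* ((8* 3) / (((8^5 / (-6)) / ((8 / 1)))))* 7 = -3788127 / 4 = -947031.75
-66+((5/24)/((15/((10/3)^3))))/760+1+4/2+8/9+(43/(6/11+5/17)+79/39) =-668543927/75386376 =-8.87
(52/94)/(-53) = -26/2491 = -0.01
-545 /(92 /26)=-7085 /46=-154.02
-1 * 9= -9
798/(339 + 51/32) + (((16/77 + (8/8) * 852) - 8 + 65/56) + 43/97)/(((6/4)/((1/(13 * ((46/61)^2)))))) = 11177644014293/142176418384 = 78.62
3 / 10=0.30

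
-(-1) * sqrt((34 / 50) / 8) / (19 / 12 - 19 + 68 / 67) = -201 * sqrt(34) / 65935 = -0.02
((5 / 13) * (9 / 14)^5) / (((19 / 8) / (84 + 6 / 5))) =12577437 / 8302658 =1.51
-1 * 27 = -27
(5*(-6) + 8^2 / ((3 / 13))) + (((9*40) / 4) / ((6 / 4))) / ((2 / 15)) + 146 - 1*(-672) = 4546 / 3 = 1515.33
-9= -9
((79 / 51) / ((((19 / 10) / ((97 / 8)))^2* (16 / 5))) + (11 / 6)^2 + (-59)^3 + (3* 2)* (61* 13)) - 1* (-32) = -200565.93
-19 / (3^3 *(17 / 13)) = -247 / 459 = -0.54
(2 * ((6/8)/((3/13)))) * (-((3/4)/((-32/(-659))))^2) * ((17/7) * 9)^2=-1189431819693/1605632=-740787.32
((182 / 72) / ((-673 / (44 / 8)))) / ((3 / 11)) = -0.08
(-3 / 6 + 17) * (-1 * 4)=-66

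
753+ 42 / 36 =4525 / 6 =754.17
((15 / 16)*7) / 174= 35 / 928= 0.04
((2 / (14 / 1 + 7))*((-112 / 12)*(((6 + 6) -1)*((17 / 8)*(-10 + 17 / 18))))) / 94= 30481 / 15228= 2.00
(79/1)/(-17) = -79/17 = -4.65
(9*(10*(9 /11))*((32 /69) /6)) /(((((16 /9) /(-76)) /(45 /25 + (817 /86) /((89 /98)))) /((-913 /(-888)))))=-232311024 /75739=-3067.26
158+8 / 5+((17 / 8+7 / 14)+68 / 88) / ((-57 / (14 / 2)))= 3992303 / 25080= 159.18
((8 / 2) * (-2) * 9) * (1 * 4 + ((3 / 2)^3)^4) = -9629.74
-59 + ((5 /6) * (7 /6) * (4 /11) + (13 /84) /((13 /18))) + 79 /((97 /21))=-5556365 /134442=-41.33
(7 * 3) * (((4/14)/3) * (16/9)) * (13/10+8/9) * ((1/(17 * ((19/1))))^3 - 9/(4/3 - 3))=2867857330528/68238990675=42.03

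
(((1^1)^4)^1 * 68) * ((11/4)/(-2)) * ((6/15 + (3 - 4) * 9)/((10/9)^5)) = 474813009/1000000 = 474.81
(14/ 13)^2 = 196/ 169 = 1.16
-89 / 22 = -4.05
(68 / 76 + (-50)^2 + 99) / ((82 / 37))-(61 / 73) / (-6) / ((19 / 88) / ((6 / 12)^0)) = 200246041 / 170601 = 1173.77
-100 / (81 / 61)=-6100 / 81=-75.31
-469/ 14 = -67/ 2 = -33.50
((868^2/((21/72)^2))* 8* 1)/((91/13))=70852608/7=10121801.14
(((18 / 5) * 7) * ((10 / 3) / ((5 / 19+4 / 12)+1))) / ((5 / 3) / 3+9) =3078 / 559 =5.51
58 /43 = 1.35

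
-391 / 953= -0.41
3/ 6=1/ 2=0.50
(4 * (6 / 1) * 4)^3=884736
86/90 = 43/45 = 0.96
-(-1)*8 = 8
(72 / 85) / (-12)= -6 / 85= -0.07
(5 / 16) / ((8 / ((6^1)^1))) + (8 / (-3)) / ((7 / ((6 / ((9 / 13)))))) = -12367 / 4032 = -3.07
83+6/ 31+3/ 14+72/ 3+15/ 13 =612505/ 5642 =108.56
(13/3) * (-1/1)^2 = 13/3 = 4.33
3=3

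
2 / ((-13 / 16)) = -32 / 13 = -2.46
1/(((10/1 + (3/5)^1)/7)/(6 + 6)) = 420/53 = 7.92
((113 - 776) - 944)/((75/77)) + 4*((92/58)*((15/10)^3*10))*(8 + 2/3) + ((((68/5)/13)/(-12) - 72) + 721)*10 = 189304997/28275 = 6695.14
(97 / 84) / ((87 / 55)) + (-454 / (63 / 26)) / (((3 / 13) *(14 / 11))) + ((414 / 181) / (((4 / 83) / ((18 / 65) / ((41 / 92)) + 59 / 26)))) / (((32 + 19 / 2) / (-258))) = -110309386690093 / 74027591820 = -1490.11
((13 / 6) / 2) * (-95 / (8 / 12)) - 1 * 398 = -4419 / 8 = -552.38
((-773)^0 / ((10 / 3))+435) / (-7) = -4353 / 70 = -62.19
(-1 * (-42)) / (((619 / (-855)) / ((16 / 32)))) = -17955 / 619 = -29.01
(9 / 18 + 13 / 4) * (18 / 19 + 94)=6765 / 19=356.05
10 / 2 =5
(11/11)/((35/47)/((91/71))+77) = 611/47402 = 0.01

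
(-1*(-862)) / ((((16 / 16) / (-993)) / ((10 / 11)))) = -8559660 / 11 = -778150.91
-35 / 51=-0.69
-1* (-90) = 90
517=517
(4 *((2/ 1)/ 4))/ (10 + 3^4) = 2/ 91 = 0.02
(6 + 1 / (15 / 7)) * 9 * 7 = 2037 / 5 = 407.40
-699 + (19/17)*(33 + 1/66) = -662.10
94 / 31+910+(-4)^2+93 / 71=2047683 / 2201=930.34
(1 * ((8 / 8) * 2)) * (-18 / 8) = -9 / 2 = -4.50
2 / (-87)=-2 / 87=-0.02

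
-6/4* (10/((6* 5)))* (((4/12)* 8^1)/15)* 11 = -44/45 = -0.98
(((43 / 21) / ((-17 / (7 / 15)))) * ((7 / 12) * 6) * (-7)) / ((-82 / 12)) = -2107 / 10455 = -0.20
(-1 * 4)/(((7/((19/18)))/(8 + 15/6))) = -19/3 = -6.33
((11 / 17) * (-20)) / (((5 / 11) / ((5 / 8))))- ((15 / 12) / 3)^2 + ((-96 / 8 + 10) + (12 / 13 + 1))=-574253 / 31824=-18.04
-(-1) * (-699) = -699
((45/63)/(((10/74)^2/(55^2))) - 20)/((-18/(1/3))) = -276035/126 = -2190.75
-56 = -56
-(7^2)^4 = -5764801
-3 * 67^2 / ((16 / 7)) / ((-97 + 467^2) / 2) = -31423 / 581312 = -0.05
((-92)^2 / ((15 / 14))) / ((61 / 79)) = 9361184 / 915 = 10230.80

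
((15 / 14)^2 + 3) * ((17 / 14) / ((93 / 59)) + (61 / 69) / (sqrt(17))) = 16531 * sqrt(17) / 76636 + 271813 / 85064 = 4.08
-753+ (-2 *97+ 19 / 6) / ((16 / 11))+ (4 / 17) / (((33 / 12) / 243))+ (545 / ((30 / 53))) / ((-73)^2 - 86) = -27082849785 / 31374112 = -863.22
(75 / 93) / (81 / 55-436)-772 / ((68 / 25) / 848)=-3031339623775 / 12594773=-240682.35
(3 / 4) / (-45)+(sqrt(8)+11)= 2* sqrt(2)+659 / 60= 13.81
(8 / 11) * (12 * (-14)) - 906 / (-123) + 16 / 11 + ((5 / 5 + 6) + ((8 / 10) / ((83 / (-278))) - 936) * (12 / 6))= -371283039 / 187165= -1983.72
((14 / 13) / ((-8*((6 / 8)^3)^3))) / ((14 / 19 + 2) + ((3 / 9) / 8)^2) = -557842432 / 852105501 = -0.65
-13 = -13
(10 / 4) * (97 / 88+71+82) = 67805 / 176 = 385.26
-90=-90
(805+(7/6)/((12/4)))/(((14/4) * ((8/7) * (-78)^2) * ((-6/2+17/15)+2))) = 72485/292032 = 0.25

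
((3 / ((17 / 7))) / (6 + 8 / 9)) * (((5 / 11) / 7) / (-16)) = -135 / 185504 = -0.00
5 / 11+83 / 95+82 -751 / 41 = 2785403 / 42845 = 65.01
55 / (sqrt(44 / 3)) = 5 * sqrt(33) / 2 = 14.36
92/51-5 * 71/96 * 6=-16633/816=-20.38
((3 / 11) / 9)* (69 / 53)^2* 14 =22218 / 30899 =0.72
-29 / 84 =-0.35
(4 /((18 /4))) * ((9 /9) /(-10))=-4 /45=-0.09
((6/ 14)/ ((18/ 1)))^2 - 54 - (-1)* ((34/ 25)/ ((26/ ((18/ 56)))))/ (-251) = -1942609066/ 35974575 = -54.00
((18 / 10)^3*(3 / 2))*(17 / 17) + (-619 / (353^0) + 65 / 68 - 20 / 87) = -609.53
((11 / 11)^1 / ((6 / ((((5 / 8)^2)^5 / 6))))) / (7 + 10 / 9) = 9765625 / 313532612608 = 0.00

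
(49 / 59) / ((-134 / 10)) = -0.06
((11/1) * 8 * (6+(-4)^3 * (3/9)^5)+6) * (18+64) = 10178660/243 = 41887.49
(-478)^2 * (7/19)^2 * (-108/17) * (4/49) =-98705088/6137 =-16083.61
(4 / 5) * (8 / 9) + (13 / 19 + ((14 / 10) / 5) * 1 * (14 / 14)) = 1.68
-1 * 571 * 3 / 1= -1713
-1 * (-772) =772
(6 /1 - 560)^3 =-170031464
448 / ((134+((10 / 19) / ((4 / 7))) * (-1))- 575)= -2432 / 2399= -1.01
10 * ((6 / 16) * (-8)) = -30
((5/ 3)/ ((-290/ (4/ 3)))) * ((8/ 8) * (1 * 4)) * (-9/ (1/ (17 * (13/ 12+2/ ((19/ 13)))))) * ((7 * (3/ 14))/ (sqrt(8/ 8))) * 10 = 95030/ 551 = 172.47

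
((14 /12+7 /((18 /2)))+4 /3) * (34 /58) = 1003 /522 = 1.92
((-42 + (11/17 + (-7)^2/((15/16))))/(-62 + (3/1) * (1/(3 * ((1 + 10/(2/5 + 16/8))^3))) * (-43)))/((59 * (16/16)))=-3604711/1214281950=-0.00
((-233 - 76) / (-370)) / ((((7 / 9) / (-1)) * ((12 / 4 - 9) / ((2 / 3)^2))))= 103 / 1295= 0.08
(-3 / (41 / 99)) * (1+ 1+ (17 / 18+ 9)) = -7095 / 82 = -86.52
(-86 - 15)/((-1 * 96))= 101/96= 1.05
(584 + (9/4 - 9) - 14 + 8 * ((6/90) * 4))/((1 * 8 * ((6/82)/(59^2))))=4841524483/1440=3362169.78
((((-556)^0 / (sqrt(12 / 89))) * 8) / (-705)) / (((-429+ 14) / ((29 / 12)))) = 29 * sqrt(267) / 2633175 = 0.00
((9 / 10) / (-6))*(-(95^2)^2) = 48870375 / 4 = 12217593.75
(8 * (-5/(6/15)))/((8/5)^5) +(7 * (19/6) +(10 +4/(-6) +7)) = 237267/8192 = 28.96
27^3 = 19683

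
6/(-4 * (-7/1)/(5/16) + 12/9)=45/682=0.07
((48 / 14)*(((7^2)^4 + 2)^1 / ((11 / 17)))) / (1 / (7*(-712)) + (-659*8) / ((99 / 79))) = -15071869910592 / 2075776291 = -7260.84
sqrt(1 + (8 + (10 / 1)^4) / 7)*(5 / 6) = 5*sqrt(70105) / 42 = 31.52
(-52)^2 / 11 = 2704 / 11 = 245.82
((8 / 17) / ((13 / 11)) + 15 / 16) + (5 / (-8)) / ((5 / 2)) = 3839 / 3536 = 1.09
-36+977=941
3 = 3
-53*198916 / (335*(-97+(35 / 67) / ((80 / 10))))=84340384 / 259785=324.65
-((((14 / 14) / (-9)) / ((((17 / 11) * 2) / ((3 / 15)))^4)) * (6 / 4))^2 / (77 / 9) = -19487171 / 19532120834800000000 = -0.00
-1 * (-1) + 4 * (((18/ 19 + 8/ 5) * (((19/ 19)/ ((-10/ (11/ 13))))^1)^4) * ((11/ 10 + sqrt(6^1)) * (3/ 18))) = 1771561 * sqrt(6)/ 20349712500 + 203516612171/ 203497125000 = 1.00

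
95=95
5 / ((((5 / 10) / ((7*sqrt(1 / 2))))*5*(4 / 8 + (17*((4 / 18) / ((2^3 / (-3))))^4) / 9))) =19.80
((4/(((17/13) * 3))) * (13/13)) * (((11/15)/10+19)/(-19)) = -74386/72675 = -1.02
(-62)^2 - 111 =3733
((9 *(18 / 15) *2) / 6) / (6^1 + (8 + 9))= 0.16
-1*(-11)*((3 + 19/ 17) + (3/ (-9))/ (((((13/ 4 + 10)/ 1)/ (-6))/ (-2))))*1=37818/ 901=41.97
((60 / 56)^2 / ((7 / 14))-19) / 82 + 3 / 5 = 15923 / 40180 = 0.40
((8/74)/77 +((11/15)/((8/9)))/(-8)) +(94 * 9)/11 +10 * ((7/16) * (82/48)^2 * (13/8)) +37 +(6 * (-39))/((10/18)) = -150525019213/525127680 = -286.64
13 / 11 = 1.18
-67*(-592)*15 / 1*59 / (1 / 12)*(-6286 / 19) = -2647862340480 / 19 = -139361175814.74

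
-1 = -1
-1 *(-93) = 93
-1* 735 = -735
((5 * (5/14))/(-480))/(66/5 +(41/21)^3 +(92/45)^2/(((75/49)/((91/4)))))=-12403125/275942308288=-0.00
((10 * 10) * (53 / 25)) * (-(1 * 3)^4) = -17172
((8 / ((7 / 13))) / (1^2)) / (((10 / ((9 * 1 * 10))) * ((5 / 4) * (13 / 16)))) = 4608 / 35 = 131.66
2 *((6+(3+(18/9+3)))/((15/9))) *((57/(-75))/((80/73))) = -29127/2500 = -11.65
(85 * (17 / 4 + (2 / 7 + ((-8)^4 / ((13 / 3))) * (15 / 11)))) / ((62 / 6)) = 10639.97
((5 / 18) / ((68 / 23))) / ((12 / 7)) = 805 / 14688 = 0.05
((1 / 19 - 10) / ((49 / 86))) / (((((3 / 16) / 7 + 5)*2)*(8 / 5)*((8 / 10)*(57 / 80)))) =-387000 / 203243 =-1.90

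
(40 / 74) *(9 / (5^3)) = 36 / 925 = 0.04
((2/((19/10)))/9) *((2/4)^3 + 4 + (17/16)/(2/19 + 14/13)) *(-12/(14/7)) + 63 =1979789/33288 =59.47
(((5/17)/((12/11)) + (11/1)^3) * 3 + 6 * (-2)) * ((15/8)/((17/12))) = 12184335/2312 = 5270.04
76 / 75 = 1.01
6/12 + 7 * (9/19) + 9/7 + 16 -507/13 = -4761/266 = -17.90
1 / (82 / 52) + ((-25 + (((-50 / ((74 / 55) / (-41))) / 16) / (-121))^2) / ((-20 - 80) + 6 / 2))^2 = 483746584267358708249 / 693721081971904937984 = 0.70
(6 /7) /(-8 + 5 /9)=-54 /469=-0.12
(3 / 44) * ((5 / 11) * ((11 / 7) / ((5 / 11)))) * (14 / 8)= 3 / 16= 0.19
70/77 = 10/11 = 0.91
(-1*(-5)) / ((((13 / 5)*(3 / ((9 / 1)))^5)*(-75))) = -81 / 13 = -6.23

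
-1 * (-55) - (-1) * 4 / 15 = 829 / 15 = 55.27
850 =850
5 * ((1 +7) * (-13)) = -520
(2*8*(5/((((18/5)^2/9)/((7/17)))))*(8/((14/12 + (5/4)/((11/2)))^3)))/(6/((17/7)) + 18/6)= 4658500/377177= 12.35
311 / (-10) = -31.10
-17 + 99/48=-239/16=-14.94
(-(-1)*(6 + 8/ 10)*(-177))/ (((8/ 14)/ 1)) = -21063/ 10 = -2106.30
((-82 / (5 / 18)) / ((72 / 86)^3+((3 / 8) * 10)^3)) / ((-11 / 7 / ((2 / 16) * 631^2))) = 290734091582368 / 1658079555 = 175343.87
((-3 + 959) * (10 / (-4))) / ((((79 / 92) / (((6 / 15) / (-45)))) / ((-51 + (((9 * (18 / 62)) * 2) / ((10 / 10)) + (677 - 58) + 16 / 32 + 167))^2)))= 9275002896500 / 683271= 13574413.22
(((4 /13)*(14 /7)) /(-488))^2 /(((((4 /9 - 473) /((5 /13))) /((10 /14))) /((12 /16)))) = -675 /973516106108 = -0.00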